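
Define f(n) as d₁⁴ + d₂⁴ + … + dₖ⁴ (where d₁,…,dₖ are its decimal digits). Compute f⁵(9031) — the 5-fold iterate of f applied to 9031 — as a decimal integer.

8113

9031 → 9⁴ + 0⁴ + 3⁴ + 1⁴ = 6643
6643 → 6⁴ + 6⁴ + 4⁴ + 3⁴ = 2929
2929 → 2⁴ + 9⁴ + 2⁴ + 9⁴ = 13154
13154 → 1⁴ + 3⁴ + 1⁴ + 5⁴ + 4⁴ = 964
964 → 9⁴ + 6⁴ + 4⁴ = 8113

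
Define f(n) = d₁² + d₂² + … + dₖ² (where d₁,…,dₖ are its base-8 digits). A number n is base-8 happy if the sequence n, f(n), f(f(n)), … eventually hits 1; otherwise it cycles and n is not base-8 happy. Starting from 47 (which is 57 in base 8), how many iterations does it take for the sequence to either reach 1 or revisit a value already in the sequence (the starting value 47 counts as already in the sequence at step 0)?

47 = (5,7)_8 → 74
74 = (1,1,2)_8 → 6
6 = (6)_8 → 36
36 = (4,4)_8 → 32
32 = (4,0)_8 → 16
16 = (2,0)_8 → 4
4 = (4)_8 → 16  — 16 repeats.
That took 7 steps.

7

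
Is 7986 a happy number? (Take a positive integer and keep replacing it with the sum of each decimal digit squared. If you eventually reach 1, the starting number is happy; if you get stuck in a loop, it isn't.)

7986 → 7² + 9² + 8² + 6² = 49 + 81 + 64 + 36 = 230
230 → 2² + 3² + 0² = 4 + 9 + 0 = 13
13 → 1² + 3² = 1 + 9 = 10
10 → 1² + 0² = 1 + 0 = 1  — reached 1.

happy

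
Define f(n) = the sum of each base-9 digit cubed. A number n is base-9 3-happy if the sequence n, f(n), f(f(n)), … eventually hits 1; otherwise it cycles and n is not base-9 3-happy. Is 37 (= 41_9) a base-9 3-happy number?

37 = (4,1)_9 → 4³ + 1³ = 65
65 = (7,2)_9 → 7³ + 2³ = 351
351 = (4,3,0)_9 → 4³ + 3³ + 0³ = 91
91 = (1,1,1)_9 → 1³ + 1³ + 1³ = 3
3 = (3)_9 → 3³ = 27
27 = (3,0)_9 → 3³ + 0³ = 27  — 27 already seen; the sequence cycles without reaching 1.

not base-9 3-happy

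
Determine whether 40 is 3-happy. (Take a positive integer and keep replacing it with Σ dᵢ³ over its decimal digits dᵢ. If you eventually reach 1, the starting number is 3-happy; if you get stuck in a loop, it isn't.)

not 3-happy

40 → 64
64 → 280
280 → 520
520 → 133
133 → 55
55 → 250
250 → 133  — 133 already seen; the sequence cycles without reaching 1.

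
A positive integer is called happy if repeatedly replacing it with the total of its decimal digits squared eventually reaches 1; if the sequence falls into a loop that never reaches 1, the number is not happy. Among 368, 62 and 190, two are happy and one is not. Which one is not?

62

368: 368 → 109 → 82 → 68 → 100 → 1  — reaches 1 (happy)
62: 62 → 40 → 16 → 37 → 58 → 89 → 145 → 42 → 20 → 4 → 16  — repeats 16 (not happy)
190: 190 → 82 → 68 → 100 → 1  — reaches 1 (happy)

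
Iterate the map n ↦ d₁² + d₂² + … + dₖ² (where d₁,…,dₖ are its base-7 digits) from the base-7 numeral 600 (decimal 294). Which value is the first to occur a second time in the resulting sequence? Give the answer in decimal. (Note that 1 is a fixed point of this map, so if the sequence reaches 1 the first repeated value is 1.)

10

294 = (6,0,0)_7 → 6² + 0² + 0² = 36
36 = (5,1)_7 → 5² + 1² = 26
26 = (3,5)_7 → 3² + 5² = 34
34 = (4,6)_7 → 4² + 6² = 52
52 = (1,0,3)_7 → 1² + 0² + 3² = 10
10 = (1,3)_7 → 1² + 3² = 10  — 10 already appeared earlier.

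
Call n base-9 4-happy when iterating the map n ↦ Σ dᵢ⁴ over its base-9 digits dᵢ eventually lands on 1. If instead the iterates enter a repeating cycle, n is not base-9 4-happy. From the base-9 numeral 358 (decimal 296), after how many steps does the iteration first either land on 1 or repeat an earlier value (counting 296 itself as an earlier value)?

14

296 = (3,5,8)_9 → 3⁴ + 5⁴ + 8⁴ = 81 + 625 + 4096 = 4802
4802 = (6,5,2,5)_9 → 6⁴ + 5⁴ + 2⁴ + 5⁴ = 1296 + 625 + 16 + 625 = 2562
2562 = (3,4,5,6)_9 → 3⁴ + 4⁴ + 5⁴ + 6⁴ = 81 + 256 + 625 + 1296 = 2258
2258 = (3,0,7,8)_9 → 3⁴ + 0⁴ + 7⁴ + 8⁴ = 81 + 0 + 2401 + 4096 = 6578
6578 = (1,0,0,1,8)_9 → 1⁴ + 0⁴ + 0⁴ + 1⁴ + 8⁴ = 1 + 0 + 0 + 1 + 4096 = 4098
4098 = (5,5,5,3)_9 → 5⁴ + 5⁴ + 5⁴ + 3⁴ = 625 + 625 + 625 + 81 = 1956
1956 = (2,6,1,3)_9 → 2⁴ + 6⁴ + 1⁴ + 3⁴ = 16 + 1296 + 1 + 81 = 1394
1394 = (1,8,1,8)_9 → 1⁴ + 8⁴ + 1⁴ + 8⁴ = 1 + 4096 + 1 + 4096 = 8194
8194 = (1,2,2,1,4)_9 → 1⁴ + 2⁴ + 2⁴ + 1⁴ + 4⁴ = 1 + 16 + 16 + 1 + 256 = 290
290 = (3,5,2)_9 → 3⁴ + 5⁴ + 2⁴ = 81 + 625 + 16 = 722
722 = (8,8,2)_9 → 8⁴ + 8⁴ + 2⁴ = 4096 + 4096 + 16 = 8208
8208 = (1,2,2,3,0)_9 → 1⁴ + 2⁴ + 2⁴ + 3⁴ + 0⁴ = 1 + 16 + 16 + 81 + 0 = 114
114 = (1,3,6)_9 → 1⁴ + 3⁴ + 6⁴ = 1 + 81 + 1296 = 1378
1378 = (1,8,0,1)_9 → 1⁴ + 8⁴ + 0⁴ + 1⁴ = 1 + 4096 + 0 + 1 = 4098  — 4098 repeats.
That took 14 steps.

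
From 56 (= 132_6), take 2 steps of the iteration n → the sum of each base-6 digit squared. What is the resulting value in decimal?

56 = (1,3,2)_6 → 1² + 3² + 2² = 14
14 = (2,2)_6 → 2² + 2² = 8

8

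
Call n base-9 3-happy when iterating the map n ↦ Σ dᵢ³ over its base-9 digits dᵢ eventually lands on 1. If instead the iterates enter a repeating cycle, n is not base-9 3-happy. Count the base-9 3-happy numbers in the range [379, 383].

379: 379 → 281 → 99 → 9 → 1  (reaches 1)
380: 380 → 288 → 152 → 856 → 128 → 134 → 638 → 1198 → 470 → 476 → 980 → 540 → 432 → 152  (repeats 152)
381: 381 → 307 → 371 → 197 → 547 → 775 → 127 → 127  (repeats 127)
382: 382 → 344 → 80 → 1024 → 496 → 218 → 232 → 694 → 638 → 1198 → 470 → 476 → 980 → 540 → 432 → 152 → 856 → 128 → 134 → 638  (repeats 638)
383: 383 → 405 → 125 → 577 → 345 → 99 → 9 → 1  (reaches 1)
base-9 3-happy: 379, 383

2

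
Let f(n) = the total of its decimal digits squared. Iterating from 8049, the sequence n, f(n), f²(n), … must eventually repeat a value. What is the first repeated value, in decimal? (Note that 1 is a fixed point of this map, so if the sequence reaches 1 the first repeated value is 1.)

8049 → 161
161 → 38
38 → 73
73 → 58
58 → 89
89 → 145
145 → 42
42 → 20
20 → 4
4 → 16
16 → 37
37 → 58  — 58 already appeared earlier.

58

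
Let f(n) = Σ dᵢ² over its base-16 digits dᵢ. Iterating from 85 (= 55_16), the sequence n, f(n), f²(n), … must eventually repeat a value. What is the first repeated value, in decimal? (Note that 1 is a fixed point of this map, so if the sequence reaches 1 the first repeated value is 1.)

85

85 = (5,5)_16 → 5² + 5² = 25 + 25 = 50
50 = (3,2)_16 → 3² + 2² = 9 + 4 = 13
13 = (13)_16 → 13² = 169
169 = (10,9)_16 → 10² + 9² = 100 + 81 = 181
181 = (11,5)_16 → 11² + 5² = 121 + 25 = 146
146 = (9,2)_16 → 9² + 2² = 81 + 4 = 85  — 85 already appeared earlier.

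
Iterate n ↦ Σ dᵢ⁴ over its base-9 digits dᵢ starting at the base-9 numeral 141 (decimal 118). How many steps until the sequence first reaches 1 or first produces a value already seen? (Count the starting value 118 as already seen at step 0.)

11

118 = (1,4,1)_9 → 1⁴ + 4⁴ + 1⁴ = 258
258 = (3,1,6)_9 → 3⁴ + 1⁴ + 6⁴ = 1378
1378 = (1,8,0,1)_9 → 1⁴ + 8⁴ + 0⁴ + 1⁴ = 4098
4098 = (5,5,5,3)_9 → 5⁴ + 5⁴ + 5⁴ + 3⁴ = 1956
1956 = (2,6,1,3)_9 → 2⁴ + 6⁴ + 1⁴ + 3⁴ = 1394
1394 = (1,8,1,8)_9 → 1⁴ + 8⁴ + 1⁴ + 8⁴ = 8194
8194 = (1,2,2,1,4)_9 → 1⁴ + 2⁴ + 2⁴ + 1⁴ + 4⁴ = 290
290 = (3,5,2)_9 → 3⁴ + 5⁴ + 2⁴ = 722
722 = (8,8,2)_9 → 8⁴ + 8⁴ + 2⁴ = 8208
8208 = (1,2,2,3,0)_9 → 1⁴ + 2⁴ + 2⁴ + 3⁴ + 0⁴ = 114
114 = (1,3,6)_9 → 1⁴ + 3⁴ + 6⁴ = 1378  — 1378 repeats.
That took 11 steps.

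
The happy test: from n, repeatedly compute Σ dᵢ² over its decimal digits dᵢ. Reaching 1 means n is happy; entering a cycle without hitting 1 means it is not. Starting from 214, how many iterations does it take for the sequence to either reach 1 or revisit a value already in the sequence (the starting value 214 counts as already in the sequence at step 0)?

14

214 → 2² + 1² + 4² = 4 + 1 + 16 = 21
21 → 2² + 1² = 4 + 1 = 5
5 → 5² = 25
25 → 2² + 5² = 4 + 25 = 29
29 → 2² + 9² = 4 + 81 = 85
85 → 8² + 5² = 64 + 25 = 89
89 → 8² + 9² = 64 + 81 = 145
145 → 1² + 4² + 5² = 1 + 16 + 25 = 42
42 → 4² + 2² = 16 + 4 = 20
20 → 2² + 0² = 4 + 0 = 4
4 → 4² = 16
16 → 1² + 6² = 1 + 36 = 37
37 → 3² + 7² = 9 + 49 = 58
58 → 5² + 8² = 25 + 64 = 89  — 89 repeats.
That took 14 steps.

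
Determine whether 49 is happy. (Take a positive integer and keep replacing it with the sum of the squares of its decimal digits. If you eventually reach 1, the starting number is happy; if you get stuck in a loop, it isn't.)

49 → 4² + 9² = 16 + 81 = 97
97 → 9² + 7² = 81 + 49 = 130
130 → 1² + 3² + 0² = 1 + 9 + 0 = 10
10 → 1² + 0² = 1 + 0 = 1  — reached 1.

happy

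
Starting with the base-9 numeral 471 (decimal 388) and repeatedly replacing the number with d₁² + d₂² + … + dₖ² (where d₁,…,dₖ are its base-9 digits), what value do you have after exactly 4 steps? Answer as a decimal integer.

388 = (4,7,1)_9 → 4² + 7² + 1² = 16 + 49 + 1 = 66
66 = (7,3)_9 → 7² + 3² = 49 + 9 = 58
58 = (6,4)_9 → 6² + 4² = 36 + 16 = 52
52 = (5,7)_9 → 5² + 7² = 25 + 49 = 74

74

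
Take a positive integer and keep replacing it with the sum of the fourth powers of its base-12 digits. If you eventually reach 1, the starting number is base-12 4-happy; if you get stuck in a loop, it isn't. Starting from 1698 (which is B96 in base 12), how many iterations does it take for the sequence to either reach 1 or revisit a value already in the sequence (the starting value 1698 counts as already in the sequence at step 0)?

1698 = (11,9,6)_12 → 11⁴ + 9⁴ + 6⁴ = 22498
22498 = (1,1,0,2,10)_12 → 1⁴ + 1⁴ + 0⁴ + 2⁴ + 10⁴ = 10018
10018 = (5,9,6,10)_12 → 5⁴ + 9⁴ + 6⁴ + 10⁴ = 18482
18482 = (10,8,4,2)_12 → 10⁴ + 8⁴ + 4⁴ + 2⁴ = 14368
14368 = (8,3,9,4)_12 → 8⁴ + 3⁴ + 9⁴ + 4⁴ = 10994
10994 = (6,4,4,2)_12 → 6⁴ + 4⁴ + 4⁴ + 2⁴ = 1824
1824 = (1,0,8,0)_12 → 1⁴ + 0⁴ + 8⁴ + 0⁴ = 4097
4097 = (2,4,5,5)_12 → 2⁴ + 4⁴ + 5⁴ + 5⁴ = 1522
1522 = (10,6,10)_12 → 10⁴ + 6⁴ + 10⁴ = 21296
21296 = (1,0,3,10,8)_12 → 1⁴ + 0⁴ + 3⁴ + 10⁴ + 8⁴ = 14178
14178 = (8,2,5,6)_12 → 8⁴ + 2⁴ + 5⁴ + 6⁴ = 6033
6033 = (3,5,10,9)_12 → 3⁴ + 5⁴ + 10⁴ + 9⁴ = 17267
17267 = (9,11,10,11)_12 → 9⁴ + 11⁴ + 10⁴ + 11⁴ = 45843
45843 = (2,2,6,4,3)_12 → 2⁴ + 2⁴ + 6⁴ + 4⁴ + 3⁴ = 1665
1665 = (11,6,9)_12 → 11⁴ + 6⁴ + 9⁴ = 22498  — 22498 repeats.
That took 15 steps.

15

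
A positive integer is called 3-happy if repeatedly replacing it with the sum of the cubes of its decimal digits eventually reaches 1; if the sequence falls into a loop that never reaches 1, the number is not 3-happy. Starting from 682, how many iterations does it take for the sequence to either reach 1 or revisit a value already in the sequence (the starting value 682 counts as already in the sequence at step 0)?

682 → 6³ + 8³ + 2³ = 216 + 512 + 8 = 736
736 → 7³ + 3³ + 6³ = 343 + 27 + 216 = 586
586 → 5³ + 8³ + 6³ = 125 + 512 + 216 = 853
853 → 8³ + 5³ + 3³ = 512 + 125 + 27 = 664
664 → 6³ + 6³ + 4³ = 216 + 216 + 64 = 496
496 → 4³ + 9³ + 6³ = 64 + 729 + 216 = 1009
1009 → 1³ + 0³ + 0³ + 9³ = 1 + 0 + 0 + 729 = 730
730 → 7³ + 3³ + 0³ = 343 + 27 + 0 = 370
370 → 3³ + 7³ + 0³ = 27 + 343 + 0 = 370  — 370 repeats.
That took 9 steps.

9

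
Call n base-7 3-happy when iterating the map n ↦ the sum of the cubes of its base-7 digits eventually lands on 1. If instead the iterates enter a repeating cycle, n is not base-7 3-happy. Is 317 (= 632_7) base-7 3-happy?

not base-7 3-happy

317 = (6,3,2)_7 → 6³ + 3³ + 2³ = 251
251 = (5,0,6)_7 → 5³ + 0³ + 6³ = 341
341 = (6,6,5)_7 → 6³ + 6³ + 5³ = 557
557 = (1,4,2,4)_7 → 1³ + 4³ + 2³ + 4³ = 137
137 = (2,5,4)_7 → 2³ + 5³ + 4³ = 197
197 = (4,0,1)_7 → 4³ + 0³ + 1³ = 65
65 = (1,2,2)_7 → 1³ + 2³ + 2³ = 17
17 = (2,3)_7 → 2³ + 3³ = 35
35 = (5,0)_7 → 5³ + 0³ = 125
125 = (2,3,6)_7 → 2³ + 3³ + 6³ = 251  — 251 already seen; the sequence cycles without reaching 1.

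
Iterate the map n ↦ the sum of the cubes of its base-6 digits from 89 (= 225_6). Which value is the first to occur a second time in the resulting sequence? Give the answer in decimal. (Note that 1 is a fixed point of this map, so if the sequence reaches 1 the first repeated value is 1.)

1

89 = (2,2,5)_6 → 141
141 = (3,5,3)_6 → 179
179 = (4,5,5)_6 → 314
314 = (1,2,4,2)_6 → 81
81 = (2,1,3)_6 → 36
36 = (1,0,0)_6 → 1  — reached the fixed point 1.
1 → 1, so 1 is the first repeated value.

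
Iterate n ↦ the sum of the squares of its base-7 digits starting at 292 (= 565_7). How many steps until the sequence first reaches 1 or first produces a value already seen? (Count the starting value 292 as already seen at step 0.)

292 = (5,6,5)_7 → 5² + 6² + 5² = 86
86 = (1,5,2)_7 → 1² + 5² + 2² = 30
30 = (4,2)_7 → 4² + 2² = 20
20 = (2,6)_7 → 2² + 6² = 40
40 = (5,5)_7 → 5² + 5² = 50
50 = (1,0,1)_7 → 1² + 0² + 1² = 2
2 = (2)_7 → 2² = 4
4 = (4)_7 → 4² = 16
16 = (2,2)_7 → 2² + 2² = 8
8 = (1,1)_7 → 1² + 1² = 2  — 2 repeats.
That took 10 steps.

10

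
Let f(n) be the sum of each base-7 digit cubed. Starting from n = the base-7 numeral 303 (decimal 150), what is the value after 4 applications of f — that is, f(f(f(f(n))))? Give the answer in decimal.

36

150 = (3,0,3)_7 → 3³ + 0³ + 3³ = 54
54 = (1,0,5)_7 → 1³ + 0³ + 5³ = 126
126 = (2,4,0)_7 → 2³ + 4³ + 0³ = 72
72 = (1,3,2)_7 → 1³ + 3³ + 2³ = 36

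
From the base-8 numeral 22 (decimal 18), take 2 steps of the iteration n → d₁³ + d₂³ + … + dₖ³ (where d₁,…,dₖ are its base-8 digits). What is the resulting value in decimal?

8

18 = (2,2)_8 → 2³ + 2³ = 8 + 8 = 16
16 = (2,0)_8 → 2³ + 0³ = 8 + 0 = 8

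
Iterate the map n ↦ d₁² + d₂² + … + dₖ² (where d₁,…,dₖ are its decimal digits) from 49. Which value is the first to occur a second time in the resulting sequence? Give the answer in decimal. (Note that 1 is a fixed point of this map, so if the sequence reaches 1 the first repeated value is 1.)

49 → 4² + 9² = 16 + 81 = 97
97 → 9² + 7² = 81 + 49 = 130
130 → 1² + 3² + 0² = 1 + 9 + 0 = 10
10 → 1² + 0² = 1 + 0 = 1  — reached the fixed point 1.
1 → 1, so 1 is the first repeated value.

1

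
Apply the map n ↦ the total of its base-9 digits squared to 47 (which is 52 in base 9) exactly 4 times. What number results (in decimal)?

47 = (5,2)_9 → 5² + 2² = 29
29 = (3,2)_9 → 3² + 2² = 13
13 = (1,4)_9 → 1² + 4² = 17
17 = (1,8)_9 → 1² + 8² = 65

65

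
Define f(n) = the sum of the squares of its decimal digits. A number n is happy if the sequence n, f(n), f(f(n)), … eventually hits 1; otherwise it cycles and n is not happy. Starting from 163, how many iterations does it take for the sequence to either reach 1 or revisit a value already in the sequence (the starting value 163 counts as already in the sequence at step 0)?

163 → 46
46 → 52
52 → 29
29 → 85
85 → 89
89 → 145
145 → 42
42 → 20
20 → 4
4 → 16
16 → 37
37 → 58
58 → 89  — 89 repeats.
That took 13 steps.

13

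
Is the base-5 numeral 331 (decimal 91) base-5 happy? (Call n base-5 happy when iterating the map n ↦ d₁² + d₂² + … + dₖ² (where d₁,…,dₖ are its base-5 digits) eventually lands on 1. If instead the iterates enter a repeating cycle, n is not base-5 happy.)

base-5 happy

91 = (3,3,1)_5 → 3² + 3² + 1² = 19
19 = (3,4)_5 → 3² + 4² = 25
25 = (1,0,0)_5 → 1² + 0² + 0² = 1  — reached 1.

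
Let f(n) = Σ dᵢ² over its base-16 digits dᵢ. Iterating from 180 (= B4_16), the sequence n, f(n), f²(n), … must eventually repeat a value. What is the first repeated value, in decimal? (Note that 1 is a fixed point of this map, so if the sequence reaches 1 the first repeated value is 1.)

169

180 = (11,4)_16 → 11² + 4² = 121 + 16 = 137
137 = (8,9)_16 → 8² + 9² = 64 + 81 = 145
145 = (9,1)_16 → 9² + 1² = 81 + 1 = 82
82 = (5,2)_16 → 5² + 2² = 25 + 4 = 29
29 = (1,13)_16 → 1² + 13² = 1 + 169 = 170
170 = (10,10)_16 → 10² + 10² = 100 + 100 = 200
200 = (12,8)_16 → 12² + 8² = 144 + 64 = 208
208 = (13,0)_16 → 13² + 0² = 169 + 0 = 169
169 = (10,9)_16 → 10² + 9² = 100 + 81 = 181
181 = (11,5)_16 → 11² + 5² = 121 + 25 = 146
146 = (9,2)_16 → 9² + 2² = 81 + 4 = 85
85 = (5,5)_16 → 5² + 5² = 25 + 25 = 50
50 = (3,2)_16 → 3² + 2² = 9 + 4 = 13
13 = (13)_16 → 13² = 169  — 169 already appeared earlier.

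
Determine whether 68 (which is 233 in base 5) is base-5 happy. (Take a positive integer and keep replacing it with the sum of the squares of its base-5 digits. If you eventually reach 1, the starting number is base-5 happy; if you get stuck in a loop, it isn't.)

not base-5 happy

68 = (2,3,3)_5 → 2² + 3² + 3² = 22
22 = (4,2)_5 → 4² + 2² = 20
20 = (4,0)_5 → 4² + 0² = 16
16 = (3,1)_5 → 3² + 1² = 10
10 = (2,0)_5 → 2² + 0² = 4
4 = (4)_5 → 4² = 16  — 16 already seen; the sequence cycles without reaching 1.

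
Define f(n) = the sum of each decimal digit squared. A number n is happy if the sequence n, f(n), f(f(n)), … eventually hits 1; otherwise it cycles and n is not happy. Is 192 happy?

happy

192 → 1² + 9² + 2² = 86
86 → 8² + 6² = 100
100 → 1² + 0² + 0² = 1  — reached 1.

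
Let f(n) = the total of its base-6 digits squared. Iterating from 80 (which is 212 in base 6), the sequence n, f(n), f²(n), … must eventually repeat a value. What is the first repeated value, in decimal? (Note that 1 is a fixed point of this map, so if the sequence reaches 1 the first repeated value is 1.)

80 = (2,1,2)_6 → 2² + 1² + 2² = 4 + 1 + 4 = 9
9 = (1,3)_6 → 1² + 3² = 1 + 9 = 10
10 = (1,4)_6 → 1² + 4² = 1 + 16 = 17
17 = (2,5)_6 → 2² + 5² = 4 + 25 = 29
29 = (4,5)_6 → 4² + 5² = 16 + 25 = 41
41 = (1,0,5)_6 → 1² + 0² + 5² = 1 + 0 + 25 = 26
26 = (4,2)_6 → 4² + 2² = 16 + 4 = 20
20 = (3,2)_6 → 3² + 2² = 9 + 4 = 13
13 = (2,1)_6 → 2² + 1² = 4 + 1 = 5
5 = (5)_6 → 5² = 25
25 = (4,1)_6 → 4² + 1² = 16 + 1 = 17  — 17 already appeared earlier.

17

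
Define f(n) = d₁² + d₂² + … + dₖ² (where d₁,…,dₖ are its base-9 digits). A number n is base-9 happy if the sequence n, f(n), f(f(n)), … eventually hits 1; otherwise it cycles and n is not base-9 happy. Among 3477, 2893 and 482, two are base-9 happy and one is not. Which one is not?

3477: 3477 → 125 → 81 → 1  — reaches 1 (base-9 happy)
2893: 2893 → 125 → 81 → 1  — reaches 1 (base-9 happy)
482: 482 → 114 → 46 → 26 → 68 → 74 → 68  — repeats 68 (not base-9 happy)

482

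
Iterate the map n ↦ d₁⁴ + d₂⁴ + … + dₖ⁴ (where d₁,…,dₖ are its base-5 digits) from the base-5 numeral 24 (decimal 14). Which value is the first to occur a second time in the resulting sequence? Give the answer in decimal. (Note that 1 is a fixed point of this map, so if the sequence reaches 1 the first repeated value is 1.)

14 = (2,4)_5 → 2⁴ + 4⁴ = 272
272 = (2,0,4,2)_5 → 2⁴ + 0⁴ + 4⁴ + 2⁴ = 288
288 = (2,1,2,3)_5 → 2⁴ + 1⁴ + 2⁴ + 3⁴ = 114
114 = (4,2,4)_5 → 4⁴ + 2⁴ + 4⁴ = 528
528 = (4,1,0,3)_5 → 4⁴ + 1⁴ + 0⁴ + 3⁴ = 338
338 = (2,3,2,3)_5 → 2⁴ + 3⁴ + 2⁴ + 3⁴ = 194
194 = (1,2,3,4)_5 → 1⁴ + 2⁴ + 3⁴ + 4⁴ = 354
354 = (2,4,0,4)_5 → 2⁴ + 4⁴ + 0⁴ + 4⁴ = 528  — 528 already appeared earlier.

528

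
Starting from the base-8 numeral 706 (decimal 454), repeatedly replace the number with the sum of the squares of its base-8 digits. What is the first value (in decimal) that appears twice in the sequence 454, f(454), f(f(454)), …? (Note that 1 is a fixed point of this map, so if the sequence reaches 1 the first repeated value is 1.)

454 = (7,0,6)_8 → 7² + 0² + 6² = 49 + 0 + 36 = 85
85 = (1,2,5)_8 → 1² + 2² + 5² = 1 + 4 + 25 = 30
30 = (3,6)_8 → 3² + 6² = 9 + 36 = 45
45 = (5,5)_8 → 5² + 5² = 25 + 25 = 50
50 = (6,2)_8 → 6² + 2² = 36 + 4 = 40
40 = (5,0)_8 → 5² + 0² = 25 + 0 = 25
25 = (3,1)_8 → 3² + 1² = 9 + 1 = 10
10 = (1,2)_8 → 1² + 2² = 1 + 4 = 5
5 = (5)_8 → 5² = 25  — 25 already appeared earlier.

25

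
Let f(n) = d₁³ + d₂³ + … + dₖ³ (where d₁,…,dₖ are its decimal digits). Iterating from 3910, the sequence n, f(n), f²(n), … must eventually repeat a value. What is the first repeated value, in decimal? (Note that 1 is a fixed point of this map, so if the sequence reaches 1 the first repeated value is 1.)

370

3910 → 3³ + 9³ + 1³ + 0³ = 757
757 → 7³ + 5³ + 7³ = 811
811 → 8³ + 1³ + 1³ = 514
514 → 5³ + 1³ + 4³ = 190
190 → 1³ + 9³ + 0³ = 730
730 → 7³ + 3³ + 0³ = 370
370 → 3³ + 7³ + 0³ = 370  — 370 already appeared earlier.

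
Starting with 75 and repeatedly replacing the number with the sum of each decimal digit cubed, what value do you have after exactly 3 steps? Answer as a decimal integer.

1080

75 → 7³ + 5³ = 468
468 → 4³ + 6³ + 8³ = 792
792 → 7³ + 9³ + 2³ = 1080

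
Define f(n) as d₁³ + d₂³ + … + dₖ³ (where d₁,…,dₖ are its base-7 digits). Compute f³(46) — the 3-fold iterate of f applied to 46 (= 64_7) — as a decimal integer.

46 = (6,4)_7 → 280
280 = (5,5,0)_7 → 250
250 = (5,0,5)_7 → 250

250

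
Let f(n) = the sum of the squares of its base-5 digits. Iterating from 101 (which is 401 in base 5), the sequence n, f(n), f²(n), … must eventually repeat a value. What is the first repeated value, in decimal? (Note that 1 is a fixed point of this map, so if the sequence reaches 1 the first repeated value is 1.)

101 = (4,0,1)_5 → 17
17 = (3,2)_5 → 13
13 = (2,3)_5 → 13  — 13 already appeared earlier.

13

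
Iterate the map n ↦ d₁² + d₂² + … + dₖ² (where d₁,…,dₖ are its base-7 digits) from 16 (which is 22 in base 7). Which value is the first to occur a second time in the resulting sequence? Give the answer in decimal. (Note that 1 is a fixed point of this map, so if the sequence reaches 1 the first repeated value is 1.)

16 = (2,2)_7 → 8
8 = (1,1)_7 → 2
2 = (2)_7 → 4
4 = (4)_7 → 16  — 16 already appeared earlier.

16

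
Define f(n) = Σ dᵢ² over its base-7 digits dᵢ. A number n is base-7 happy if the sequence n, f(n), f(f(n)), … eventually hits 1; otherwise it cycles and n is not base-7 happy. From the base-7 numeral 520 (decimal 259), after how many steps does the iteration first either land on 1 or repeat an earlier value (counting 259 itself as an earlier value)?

5

259 = (5,2,0)_7 → 5² + 2² + 0² = 25 + 4 + 0 = 29
29 = (4,1)_7 → 4² + 1² = 16 + 1 = 17
17 = (2,3)_7 → 2² + 3² = 4 + 9 = 13
13 = (1,6)_7 → 1² + 6² = 1 + 36 = 37
37 = (5,2)_7 → 5² + 2² = 25 + 4 = 29  — 29 repeats.
That took 5 steps.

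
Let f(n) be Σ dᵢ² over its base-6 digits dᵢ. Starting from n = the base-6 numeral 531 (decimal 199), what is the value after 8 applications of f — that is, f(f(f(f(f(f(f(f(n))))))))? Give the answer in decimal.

199 = (5,3,1)_6 → 5² + 3² + 1² = 25 + 9 + 1 = 35
35 = (5,5)_6 → 5² + 5² = 25 + 25 = 50
50 = (1,2,2)_6 → 1² + 2² + 2² = 1 + 4 + 4 = 9
9 = (1,3)_6 → 1² + 3² = 1 + 9 = 10
10 = (1,4)_6 → 1² + 4² = 1 + 16 = 17
17 = (2,5)_6 → 2² + 5² = 4 + 25 = 29
29 = (4,5)_6 → 4² + 5² = 16 + 25 = 41
41 = (1,0,5)_6 → 1² + 0² + 5² = 1 + 0 + 25 = 26

26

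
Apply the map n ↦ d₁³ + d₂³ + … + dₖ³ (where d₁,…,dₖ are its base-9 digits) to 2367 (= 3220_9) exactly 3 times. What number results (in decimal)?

2367 = (3,2,2,0)_9 → 3³ + 2³ + 2³ + 0³ = 43
43 = (4,7)_9 → 4³ + 7³ = 407
407 = (5,0,2)_9 → 5³ + 0³ + 2³ = 133

133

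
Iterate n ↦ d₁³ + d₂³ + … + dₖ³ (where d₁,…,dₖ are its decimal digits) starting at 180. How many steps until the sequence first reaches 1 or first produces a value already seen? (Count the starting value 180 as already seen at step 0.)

180 → 1³ + 8³ + 0³ = 1 + 512 + 0 = 513
513 → 5³ + 1³ + 3³ = 125 + 1 + 27 = 153
153 → 1³ + 5³ + 3³ = 1 + 125 + 27 = 153  — 153 repeats.
That took 3 steps.

3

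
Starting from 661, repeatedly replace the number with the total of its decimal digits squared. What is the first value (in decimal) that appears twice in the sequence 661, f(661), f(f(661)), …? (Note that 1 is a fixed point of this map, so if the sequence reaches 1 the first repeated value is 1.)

58

661 → 6² + 6² + 1² = 36 + 36 + 1 = 73
73 → 7² + 3² = 49 + 9 = 58
58 → 5² + 8² = 25 + 64 = 89
89 → 8² + 9² = 64 + 81 = 145
145 → 1² + 4² + 5² = 1 + 16 + 25 = 42
42 → 4² + 2² = 16 + 4 = 20
20 → 2² + 0² = 4 + 0 = 4
4 → 4² = 16
16 → 1² + 6² = 1 + 36 = 37
37 → 3² + 7² = 9 + 49 = 58  — 58 already appeared earlier.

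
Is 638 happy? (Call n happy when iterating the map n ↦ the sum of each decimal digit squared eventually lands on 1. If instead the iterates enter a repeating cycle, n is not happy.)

happy

638 → 109
109 → 82
82 → 68
68 → 100
100 → 1  — reached 1.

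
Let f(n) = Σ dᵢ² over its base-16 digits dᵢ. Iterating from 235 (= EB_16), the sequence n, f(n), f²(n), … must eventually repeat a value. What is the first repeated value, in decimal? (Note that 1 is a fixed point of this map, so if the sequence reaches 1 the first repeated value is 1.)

1

235 = (14,11)_16 → 14² + 11² = 317
317 = (1,3,13)_16 → 1² + 3² + 13² = 179
179 = (11,3)_16 → 11² + 3² = 130
130 = (8,2)_16 → 8² + 2² = 68
68 = (4,4)_16 → 4² + 4² = 32
32 = (2,0)_16 → 2² + 0² = 4
4 = (4)_16 → 4² = 16
16 = (1,0)_16 → 1² + 0² = 1  — reached the fixed point 1.
1 → 1, so 1 is the first repeated value.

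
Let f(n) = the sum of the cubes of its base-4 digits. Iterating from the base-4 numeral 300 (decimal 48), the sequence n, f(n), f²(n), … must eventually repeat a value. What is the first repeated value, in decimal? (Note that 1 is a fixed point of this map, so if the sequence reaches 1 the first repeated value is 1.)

9

48 = (3,0,0)_4 → 3³ + 0³ + 0³ = 27
27 = (1,2,3)_4 → 1³ + 2³ + 3³ = 36
36 = (2,1,0)_4 → 2³ + 1³ + 0³ = 9
9 = (2,1)_4 → 2³ + 1³ = 9  — 9 already appeared earlier.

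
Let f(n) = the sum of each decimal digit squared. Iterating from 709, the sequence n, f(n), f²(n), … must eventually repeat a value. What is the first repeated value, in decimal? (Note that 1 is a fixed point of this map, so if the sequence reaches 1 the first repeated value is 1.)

709 → 7² + 0² + 9² = 130
130 → 1² + 3² + 0² = 10
10 → 1² + 0² = 1  — reached the fixed point 1.
1 → 1, so 1 is the first repeated value.

1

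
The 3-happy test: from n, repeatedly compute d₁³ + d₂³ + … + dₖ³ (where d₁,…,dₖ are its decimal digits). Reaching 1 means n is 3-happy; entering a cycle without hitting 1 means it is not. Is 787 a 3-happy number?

3-happy

787 → 1198
1198 → 1243
1243 → 100
100 → 1  — reached 1.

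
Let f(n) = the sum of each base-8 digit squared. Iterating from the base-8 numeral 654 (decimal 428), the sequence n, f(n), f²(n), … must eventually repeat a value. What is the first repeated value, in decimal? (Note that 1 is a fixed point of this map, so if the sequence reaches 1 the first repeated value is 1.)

1

428 = (6,5,4)_8 → 6² + 5² + 4² = 77
77 = (1,1,5)_8 → 1² + 1² + 5² = 27
27 = (3,3)_8 → 3² + 3² = 18
18 = (2,2)_8 → 2² + 2² = 8
8 = (1,0)_8 → 1² + 0² = 1  — reached the fixed point 1.
1 → 1, so 1 is the first repeated value.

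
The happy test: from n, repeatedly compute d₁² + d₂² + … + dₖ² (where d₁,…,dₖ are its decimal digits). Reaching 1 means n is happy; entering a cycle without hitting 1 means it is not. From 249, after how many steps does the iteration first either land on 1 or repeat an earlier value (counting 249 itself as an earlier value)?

249 → 2² + 4² + 9² = 101
101 → 1² + 0² + 1² = 2
2 → 2² = 4
4 → 4² = 16
16 → 1² + 6² = 37
37 → 3² + 7² = 58
58 → 5² + 8² = 89
89 → 8² + 9² = 145
145 → 1² + 4² + 5² = 42
42 → 4² + 2² = 20
20 → 2² + 0² = 4  — 4 repeats.
That took 11 steps.

11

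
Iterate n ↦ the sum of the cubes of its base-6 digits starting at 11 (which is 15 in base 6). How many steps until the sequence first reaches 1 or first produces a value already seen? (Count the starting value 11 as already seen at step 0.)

8

11 = (1,5)_6 → 1³ + 5³ = 126
126 = (3,3,0)_6 → 3³ + 3³ + 0³ = 54
54 = (1,3,0)_6 → 1³ + 3³ + 0³ = 28
28 = (4,4)_6 → 4³ + 4³ = 128
128 = (3,3,2)_6 → 3³ + 3³ + 2³ = 62
62 = (1,4,2)_6 → 1³ + 4³ + 2³ = 73
73 = (2,0,1)_6 → 2³ + 0³ + 1³ = 9
9 = (1,3)_6 → 1³ + 3³ = 28  — 28 repeats.
That took 8 steps.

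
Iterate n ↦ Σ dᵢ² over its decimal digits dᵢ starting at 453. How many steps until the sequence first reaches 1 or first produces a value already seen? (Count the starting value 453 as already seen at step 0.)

13

453 → 4² + 5² + 3² = 50
50 → 5² + 0² = 25
25 → 2² + 5² = 29
29 → 2² + 9² = 85
85 → 8² + 5² = 89
89 → 8² + 9² = 145
145 → 1² + 4² + 5² = 42
42 → 4² + 2² = 20
20 → 2² + 0² = 4
4 → 4² = 16
16 → 1² + 6² = 37
37 → 3² + 7² = 58
58 → 5² + 8² = 89  — 89 repeats.
That took 13 steps.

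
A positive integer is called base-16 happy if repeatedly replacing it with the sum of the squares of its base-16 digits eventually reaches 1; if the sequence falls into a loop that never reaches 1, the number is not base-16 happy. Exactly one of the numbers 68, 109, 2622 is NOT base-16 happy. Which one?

68: 68 → 32 → 4 → 16 → 1  — reaches 1 (base-16 happy)
109: 109 → 205 → 313 → 91 → 146 → 85 → 50 → 13 → 169 → 181 → 146  — repeats 146 (not base-16 happy)
2622: 2622 → 305 → 11 → 121 → 130 → 68 → 32 → 4 → 16 → 1  — reaches 1 (base-16 happy)

109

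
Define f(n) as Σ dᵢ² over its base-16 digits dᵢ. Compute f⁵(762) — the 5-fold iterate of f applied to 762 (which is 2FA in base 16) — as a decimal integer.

762 = (2,15,10)_16 → 2² + 15² + 10² = 4 + 225 + 100 = 329
329 = (1,4,9)_16 → 1² + 4² + 9² = 1 + 16 + 81 = 98
98 = (6,2)_16 → 6² + 2² = 36 + 4 = 40
40 = (2,8)_16 → 2² + 8² = 4 + 64 = 68
68 = (4,4)_16 → 4² + 4² = 16 + 16 = 32

32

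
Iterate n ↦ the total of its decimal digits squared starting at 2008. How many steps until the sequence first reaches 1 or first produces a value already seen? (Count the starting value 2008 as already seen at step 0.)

2008 → 2² + 0² + 0² + 8² = 68
68 → 6² + 8² = 100
100 → 1² + 0² + 0² = 1  — reached 1.
That took 3 steps.

3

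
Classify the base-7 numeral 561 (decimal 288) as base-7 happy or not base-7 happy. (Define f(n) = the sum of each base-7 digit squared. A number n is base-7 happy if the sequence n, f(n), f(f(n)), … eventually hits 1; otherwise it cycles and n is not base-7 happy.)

288 = (5,6,1)_7 → 5² + 6² + 1² = 25 + 36 + 1 = 62
62 = (1,1,6)_7 → 1² + 1² + 6² = 1 + 1 + 36 = 38
38 = (5,3)_7 → 5² + 3² = 25 + 9 = 34
34 = (4,6)_7 → 4² + 6² = 16 + 36 = 52
52 = (1,0,3)_7 → 1² + 0² + 3² = 1 + 0 + 9 = 10
10 = (1,3)_7 → 1² + 3² = 1 + 9 = 10  — 10 already seen; the sequence cycles without reaching 1.

not base-7 happy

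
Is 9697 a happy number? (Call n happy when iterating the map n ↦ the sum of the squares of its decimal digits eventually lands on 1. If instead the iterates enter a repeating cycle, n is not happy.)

9697 → 9² + 6² + 9² + 7² = 81 + 36 + 81 + 49 = 247
247 → 2² + 4² + 7² = 4 + 16 + 49 = 69
69 → 6² + 9² = 36 + 81 = 117
117 → 1² + 1² + 7² = 1 + 1 + 49 = 51
51 → 5² + 1² = 25 + 1 = 26
26 → 2² + 6² = 4 + 36 = 40
40 → 4² + 0² = 16 + 0 = 16
16 → 1² + 6² = 1 + 36 = 37
37 → 3² + 7² = 9 + 49 = 58
58 → 5² + 8² = 25 + 64 = 89
89 → 8² + 9² = 64 + 81 = 145
145 → 1² + 4² + 5² = 1 + 16 + 25 = 42
42 → 4² + 2² = 16 + 4 = 20
20 → 2² + 0² = 4 + 0 = 4
4 → 4² = 16  — 16 already seen; the sequence cycles without reaching 1.

not happy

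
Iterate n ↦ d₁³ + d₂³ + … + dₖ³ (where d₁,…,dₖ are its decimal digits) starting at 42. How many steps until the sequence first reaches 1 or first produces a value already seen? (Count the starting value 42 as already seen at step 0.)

42 → 4³ + 2³ = 64 + 8 = 72
72 → 7³ + 2³ = 343 + 8 = 351
351 → 3³ + 5³ + 1³ = 27 + 125 + 1 = 153
153 → 1³ + 5³ + 3³ = 1 + 125 + 27 = 153  — 153 repeats.
That took 4 steps.

4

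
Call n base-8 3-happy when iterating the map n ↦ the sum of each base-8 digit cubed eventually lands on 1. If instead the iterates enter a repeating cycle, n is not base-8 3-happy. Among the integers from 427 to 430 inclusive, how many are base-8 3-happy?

1

427: 427 → 368 → 341 → 258 → 72 → 2 → 8 → 1  (reaches 1)
428: 428 → 405 → 349 → 277 → 197 → 152 → 35 → 91 → 55 → 559 → 469 → 476 → 434 → 440 → 559  (repeats 559)
429: 429 → 466 → 359 → 532 → 73 → 3 → 27 → 54 → 432 → 432  (repeats 432)
430: 430 → 557 → 251 → 397 → 342 → 349 → 277 → 197 → 152 → 35 → 91 → 55 → 559 → 469 → 476 → 434 → 440 → 559  (repeats 559)
base-8 3-happy: 427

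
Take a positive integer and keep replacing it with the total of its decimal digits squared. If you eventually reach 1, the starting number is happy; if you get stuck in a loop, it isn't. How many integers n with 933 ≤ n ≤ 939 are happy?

1

933: 933 → 99 → 162 → 41 → 17 → 50 → 25 → 29 → 85 → 89 → 145 → 42 → 20 → 4 → 16 → 37 → 58 → 89  — not happy
934: 934 → 106 → 37 → 58 → 89 → 145 → 42 → 20 → 4 → 16 → 37  — not happy
935: 935 → 115 → 27 → 53 → 34 → 25 → 29 → 85 → 89 → 145 → 42 → 20 → 4 → 16 → 37 → 58 → 89  — not happy
936: 936 → 126 → 41 → 17 → 50 → 25 → 29 → 85 → 89 → 145 → 42 → 20 → 4 → 16 → 37 → 58 → 89  — not happy
937: 937 → 139 → 91 → 82 → 68 → 100 → 1  — happy
938: 938 → 154 → 42 → 20 → 4 → 16 → 37 → 58 → 89 → 145 → 42  — not happy
939: 939 → 171 → 51 → 26 → 40 → 16 → 37 → 58 → 89 → 145 → 42 → 20 → 4 → 16  — not happy
happy: 937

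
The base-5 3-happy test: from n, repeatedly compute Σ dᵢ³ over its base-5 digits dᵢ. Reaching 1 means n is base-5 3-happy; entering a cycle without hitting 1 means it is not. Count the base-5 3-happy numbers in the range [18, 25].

1

18: 18 → 54 → 72 → 80 → 28 → 28  — not base-5 3-happy
19: 19 → 91 → 55 → 9 → 65 → 35 → 9  — not base-5 3-happy
20: 20 → 64 → 80 → 28 → 28  — not base-5 3-happy
21: 21 → 65 → 35 → 9 → 65  — not base-5 3-happy
22: 22 → 72 → 80 → 28 → 28  — not base-5 3-happy
23: 23 → 91 → 55 → 9 → 65 → 35 → 9  — not base-5 3-happy
24: 24 → 128 → 28 → 28  — not base-5 3-happy
25: 25 → 1  — base-5 3-happy
base-5 3-happy: 25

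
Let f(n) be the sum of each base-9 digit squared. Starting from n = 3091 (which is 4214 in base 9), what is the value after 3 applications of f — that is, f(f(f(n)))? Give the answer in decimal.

65

3091 = (4,2,1,4)_9 → 4² + 2² + 1² + 4² = 16 + 4 + 1 + 16 = 37
37 = (4,1)_9 → 4² + 1² = 16 + 1 = 17
17 = (1,8)_9 → 1² + 8² = 1 + 64 = 65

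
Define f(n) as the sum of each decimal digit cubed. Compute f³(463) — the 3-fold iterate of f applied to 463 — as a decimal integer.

370

463 → 4³ + 6³ + 3³ = 64 + 216 + 27 = 307
307 → 3³ + 0³ + 7³ = 27 + 0 + 343 = 370
370 → 3³ + 7³ + 0³ = 27 + 343 + 0 = 370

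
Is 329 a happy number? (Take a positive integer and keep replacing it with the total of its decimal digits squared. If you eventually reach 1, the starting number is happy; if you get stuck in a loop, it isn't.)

happy

329 → 3² + 2² + 9² = 9 + 4 + 81 = 94
94 → 9² + 4² = 81 + 16 = 97
97 → 9² + 7² = 81 + 49 = 130
130 → 1² + 3² + 0² = 1 + 9 + 0 = 10
10 → 1² + 0² = 1 + 0 = 1  — reached 1.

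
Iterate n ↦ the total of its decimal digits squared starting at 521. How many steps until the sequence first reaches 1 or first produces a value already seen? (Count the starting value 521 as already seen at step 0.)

14

521 → 5² + 2² + 1² = 30
30 → 3² + 0² = 9
9 → 9² = 81
81 → 8² + 1² = 65
65 → 6² + 5² = 61
61 → 6² + 1² = 37
37 → 3² + 7² = 58
58 → 5² + 8² = 89
89 → 8² + 9² = 145
145 → 1² + 4² + 5² = 42
42 → 4² + 2² = 20
20 → 2² + 0² = 4
4 → 4² = 16
16 → 1² + 6² = 37  — 37 repeats.
That took 14 steps.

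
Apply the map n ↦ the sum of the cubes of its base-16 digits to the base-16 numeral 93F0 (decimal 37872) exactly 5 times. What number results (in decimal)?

37872 = (9,3,15,0)_16 → 9³ + 3³ + 15³ + 0³ = 4131
4131 = (1,0,2,3)_16 → 1³ + 0³ + 2³ + 3³ = 36
36 = (2,4)_16 → 2³ + 4³ = 72
72 = (4,8)_16 → 4³ + 8³ = 576
576 = (2,4,0)_16 → 2³ + 4³ + 0³ = 72

72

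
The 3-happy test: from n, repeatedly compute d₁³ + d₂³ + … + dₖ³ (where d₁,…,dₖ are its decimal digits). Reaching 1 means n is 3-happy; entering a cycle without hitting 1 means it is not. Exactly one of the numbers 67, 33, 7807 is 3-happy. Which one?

7807

67: 67 → 559 → 979 → 1801 → 514 → 190 → 730 → 370 → 370  — repeats 370 (not 3-happy)
33: 33 → 54 → 189 → 1242 → 81 → 513 → 153 → 153  — repeats 153 (not 3-happy)
7807: 7807 → 1198 → 1243 → 100 → 1  — reaches 1 (3-happy)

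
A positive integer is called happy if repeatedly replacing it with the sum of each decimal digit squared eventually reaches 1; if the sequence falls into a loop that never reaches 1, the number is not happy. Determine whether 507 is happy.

not happy

507 → 5² + 0² + 7² = 25 + 0 + 49 = 74
74 → 7² + 4² = 49 + 16 = 65
65 → 6² + 5² = 36 + 25 = 61
61 → 6² + 1² = 36 + 1 = 37
37 → 3² + 7² = 9 + 49 = 58
58 → 5² + 8² = 25 + 64 = 89
89 → 8² + 9² = 64 + 81 = 145
145 → 1² + 4² + 5² = 1 + 16 + 25 = 42
42 → 4² + 2² = 16 + 4 = 20
20 → 2² + 0² = 4 + 0 = 4
4 → 4² = 16
16 → 1² + 6² = 1 + 36 = 37  — 37 already seen; the sequence cycles without reaching 1.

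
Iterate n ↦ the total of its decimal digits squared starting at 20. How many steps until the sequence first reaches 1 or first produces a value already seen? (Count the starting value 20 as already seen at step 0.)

8

20 → 2² + 0² = 4
4 → 4² = 16
16 → 1² + 6² = 37
37 → 3² + 7² = 58
58 → 5² + 8² = 89
89 → 8² + 9² = 145
145 → 1² + 4² + 5² = 42
42 → 4² + 2² = 20  — 20 repeats.
That took 8 steps.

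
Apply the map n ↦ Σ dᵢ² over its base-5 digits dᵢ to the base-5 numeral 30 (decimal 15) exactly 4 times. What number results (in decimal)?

15 = (3,0)_5 → 3² + 0² = 9 + 0 = 9
9 = (1,4)_5 → 1² + 4² = 1 + 16 = 17
17 = (3,2)_5 → 3² + 2² = 9 + 4 = 13
13 = (2,3)_5 → 2² + 3² = 4 + 9 = 13

13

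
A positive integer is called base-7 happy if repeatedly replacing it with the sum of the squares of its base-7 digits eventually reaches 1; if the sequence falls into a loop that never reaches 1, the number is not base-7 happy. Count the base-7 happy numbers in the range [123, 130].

1

123: 123 → 29 → 17 → 13 → 37 → 29  (repeats 29)
124: 124 → 38 → 34 → 52 → 10 → 10  (repeats 10)
125: 125 → 49 → 1  (reaches 1)
126: 126 → 20 → 40 → 50 → 2 → 4 → 16 → 8 → 2  (repeats 2)
127: 127 → 21 → 9 → 5 → 25 → 25  (repeats 25)
128: 128 → 24 → 18 → 20 → 40 → 50 → 2 → 4 → 16 → 8 → 2  (repeats 2)
129: 129 → 29 → 17 → 13 → 37 → 29  (repeats 29)
130: 130 → 36 → 26 → 34 → 52 → 10 → 10  (repeats 10)
base-7 happy: 125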